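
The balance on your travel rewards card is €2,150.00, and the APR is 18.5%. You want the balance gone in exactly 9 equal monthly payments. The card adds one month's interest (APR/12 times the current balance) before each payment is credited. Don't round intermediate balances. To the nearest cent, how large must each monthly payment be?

€257.68

Monthly rate r = 18.5%/12 = 1.54167% = 0.0154167.
Level-payment amortization: P = B₀·r / (1 − (1+r)^(−n)) = 2150.00·0.0154167 / (1 − 1.01542^(−9)).
Denominator 1 − (1+r)^(−9) = 0.12863239.
P = 33.1458 / 0.12863239 ≈ 257.68.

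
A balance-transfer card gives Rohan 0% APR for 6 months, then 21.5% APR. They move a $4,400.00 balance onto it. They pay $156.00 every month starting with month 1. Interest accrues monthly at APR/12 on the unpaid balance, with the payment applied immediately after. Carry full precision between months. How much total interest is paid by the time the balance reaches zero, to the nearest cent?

Promo months 1–6 at r₀ = 0%/12 = 0; months 7+ at r₁ = 21.5%/12 = 0.0179167.
After month 6 (no interest yet): B = $4,400.00 − 6·$156.00 = $3,464.00.
Then at r₁ with $156.00/mo: n₂ = −ln(1 − r₁·B/P)/ln(1+r₁) ≈ 28.56 → 29 more payments.
Total paid = 34·$156.00 + $88.27 = $5,392.27; interest = $5,392.27 − $4,400.00 = $992.27.

$992.27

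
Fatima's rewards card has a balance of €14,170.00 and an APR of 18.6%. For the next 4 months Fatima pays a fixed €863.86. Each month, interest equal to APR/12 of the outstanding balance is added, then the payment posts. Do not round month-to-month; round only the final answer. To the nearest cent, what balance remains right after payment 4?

Monthly rate r = 18.6%/12 = 1.55% = 0.0155.
Each month: B ← B·(1+r) − €863.86.
Month 1: interest €219.64; balance after payment €13,525.77.
Month 2: interest €209.65; balance after payment €12,871.56.
Month 3: interest €199.51; balance after payment €12,207.21.
Month 4: interest €189.21; balance after payment €11,532.57.

€11,532.57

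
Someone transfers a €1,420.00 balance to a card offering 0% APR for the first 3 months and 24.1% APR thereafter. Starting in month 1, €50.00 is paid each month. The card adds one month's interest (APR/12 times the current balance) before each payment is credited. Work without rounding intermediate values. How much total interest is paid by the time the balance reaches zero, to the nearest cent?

€524.40

Promo months 1–3 at r₀ = 0%/12 = 0; months 4+ at r₁ = 24.1%/12 = 0.0200833.
After month 3 (no interest yet): B = €1,420.00 − 3·€50.00 = €1,270.00.
Then at r₁ with €50.00/mo: n₂ = −ln(1 − r₁·B/P)/ln(1+r₁) ≈ 35.89 → 36 more payments.
Total paid = 38·€50.00 + €44.40 = €1,944.40; interest = €1,944.40 − €1,420.00 = €524.40.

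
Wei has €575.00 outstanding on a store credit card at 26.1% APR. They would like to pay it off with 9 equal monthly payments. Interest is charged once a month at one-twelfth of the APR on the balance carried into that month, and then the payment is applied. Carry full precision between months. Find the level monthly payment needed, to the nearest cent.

Monthly rate r = 26.1%/12 = 2.175% = 0.02175.
Level-payment amortization: P = B₀·r / (1 − (1+r)^(−n)) = 575.00·0.02175 / (1 − 1.02175^(−9)).
Denominator 1 − (1+r)^(−9) = 0.176055076.
P = 12.5063 / 0.176055076 ≈ 71.04.

€71.04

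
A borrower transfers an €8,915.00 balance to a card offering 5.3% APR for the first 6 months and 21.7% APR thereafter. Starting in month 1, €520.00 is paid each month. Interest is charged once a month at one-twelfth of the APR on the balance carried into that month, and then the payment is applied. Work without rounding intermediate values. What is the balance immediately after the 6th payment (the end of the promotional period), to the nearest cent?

Promo months 1–6 at r₀ = 5.3%/12 = 0.00441667; months 7+ at r₁ = 21.7%/12 = 0.0180833.
After month 6: iterate B ← B·(1+r₀) − €520.00 for 6 months → €5,999.22.

€5,999.22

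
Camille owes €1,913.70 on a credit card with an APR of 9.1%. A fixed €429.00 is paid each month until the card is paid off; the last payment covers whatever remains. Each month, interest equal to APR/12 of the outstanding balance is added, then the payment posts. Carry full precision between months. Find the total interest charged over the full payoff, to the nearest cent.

€40.89

Monthly rate r = 9.1%/12 = 0.758333% = 0.00758333.
Payoff takes n = ⌈−ln(1 − rB₀/P)/ln(1+r)⌉ = ⌈4.555⌉ = 5 payments; the last is €238.59.
Total paid = 4·€429.00 + €238.59 = €1,954.59.
Total interest = total paid − principal = €1,954.59 − €1,913.70 = €40.89.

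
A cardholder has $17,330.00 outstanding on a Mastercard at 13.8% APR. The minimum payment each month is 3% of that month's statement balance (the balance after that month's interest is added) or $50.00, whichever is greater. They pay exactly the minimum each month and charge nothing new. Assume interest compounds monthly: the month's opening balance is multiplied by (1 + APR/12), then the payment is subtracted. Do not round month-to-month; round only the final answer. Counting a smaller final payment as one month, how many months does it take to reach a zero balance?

Monthly rate r = 13.8%/12 = 1.15% = 0.0115.
While 3% of the post-interest balance exceeds $50.00, each month B ← (B·(1+r))·(1 − 0.03), i.e. B shrinks by the factor (1+r)·0.97 = 0.98115.
This holds for months 1–124. Entering month 125 the balance is $1,637.81; 3% of the post-interest balance is now below $50.00, so the flat $50.00 minimum applies from here.
From month 125 a fixed $50.00 at rate r clears $1,637.81 in 42 more payments. Total: 124 + 42 = 166 months.

166 months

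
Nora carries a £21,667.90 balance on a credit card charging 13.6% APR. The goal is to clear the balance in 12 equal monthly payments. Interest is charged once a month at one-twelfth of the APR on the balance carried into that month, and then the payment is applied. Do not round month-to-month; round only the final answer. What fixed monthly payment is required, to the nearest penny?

Monthly rate r = 13.6%/12 = 1.13333% = 0.0113333.
Level-payment amortization: P = B₀·r / (1 − (1+r)^(−n)) = 21667.90·0.0113333 / (1 − 1.01133^(−12)).
Denominator 1 − (1+r)^(−12) = 0.126489481.
P = 245.57 / 0.126489481 ≈ 1941.42.

£1,941.42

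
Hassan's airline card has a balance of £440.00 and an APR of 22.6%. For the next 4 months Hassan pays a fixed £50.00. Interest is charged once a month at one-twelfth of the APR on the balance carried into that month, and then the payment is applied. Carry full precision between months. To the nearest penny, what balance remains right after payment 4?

£268.37

Monthly rate r = 22.6%/12 = 1.88333% = 0.0188333.
Each month: B ← B·(1+r) − £50.00.
Month 1: interest £8.29; balance after payment £398.29.
Month 2: interest £7.50; balance after payment £355.79.
Month 3: interest £6.70; balance after payment £312.49.
Month 4: interest £5.89; balance after payment £268.37.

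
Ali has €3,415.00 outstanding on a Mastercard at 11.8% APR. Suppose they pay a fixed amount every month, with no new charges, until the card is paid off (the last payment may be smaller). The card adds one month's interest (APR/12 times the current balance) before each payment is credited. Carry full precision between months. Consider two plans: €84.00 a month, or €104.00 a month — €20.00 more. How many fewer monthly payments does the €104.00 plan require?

13 fewer payments

Monthly rate r = 11.8%/12 = 0.983333% = 0.00983333.
At €84.00/mo: n = ⌈−ln(1 − rB₀/P)/ln(1+r)⌉ = 53 payments (last €13.88); total interest = total paid − €3,415.00 = €966.88.
At €104.00/mo: 40 payments (last €88.27); total interest €729.27.
Payments saved = 53 − 40 = 13.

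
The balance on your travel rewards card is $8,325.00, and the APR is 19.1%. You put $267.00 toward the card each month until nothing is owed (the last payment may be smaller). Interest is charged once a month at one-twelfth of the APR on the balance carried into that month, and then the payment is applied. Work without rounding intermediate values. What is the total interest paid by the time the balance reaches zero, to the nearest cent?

Monthly rate r = 19.1%/12 = 1.59167% = 0.0159167.
Payoff takes n = ⌈−ln(1 − rB₀/P)/ln(1+r)⌉ = ⌈43.425⌉ = 44 payments; the last is $113.87.
Total paid = 43·$267.00 + $113.87 = $11,594.87.
Total interest = total paid − principal = $11,594.87 − $8,325.00 = $3,269.87.

$3,269.87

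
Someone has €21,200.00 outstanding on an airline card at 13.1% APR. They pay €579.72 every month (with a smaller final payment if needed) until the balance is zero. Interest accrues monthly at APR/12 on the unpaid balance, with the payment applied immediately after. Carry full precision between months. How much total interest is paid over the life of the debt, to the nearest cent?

Monthly rate r = 13.1%/12 = 1.09167% = 0.0109167.
Payoff takes n = ⌈−ln(1 − rB₀/P)/ln(1+r)⌉ = ⌈46.928⌉ = 47 payments; the last is €538.09.
Total paid = 46·€579.72 + €538.09 = €27,205.21.
Total interest = total paid − principal = €27,205.21 − €21,200.00 = €6,005.21.

€6,005.21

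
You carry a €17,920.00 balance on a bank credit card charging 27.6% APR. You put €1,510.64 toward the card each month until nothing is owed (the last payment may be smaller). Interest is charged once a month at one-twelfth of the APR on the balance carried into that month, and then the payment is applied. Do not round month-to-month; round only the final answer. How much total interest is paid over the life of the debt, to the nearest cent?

€3,245.97

Monthly rate r = 27.6%/12 = 2.3% = 0.023.
Payoff takes n = ⌈−ln(1 − rB₀/P)/ln(1+r)⌉ = ⌈14.011⌉ = 15 payments; the last is €17.01.
Total paid = 14·€1,510.64 + €17.01 = €21,165.97.
Total interest = total paid − principal = €21,165.97 − €17,920.00 = €3,245.97.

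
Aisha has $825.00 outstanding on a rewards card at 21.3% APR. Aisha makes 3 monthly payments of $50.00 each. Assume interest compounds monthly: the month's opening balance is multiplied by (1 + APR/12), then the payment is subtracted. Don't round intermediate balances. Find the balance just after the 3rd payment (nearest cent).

$717.04

Monthly rate r = 21.3%/12 = 1.775% = 0.01775.
Each month: B ← B·(1+r) − $50.00.
Month 1: interest $14.64; balance after payment $789.64.
Month 2: interest $14.02; balance after payment $753.66.
Month 3: interest $13.38; balance after payment $717.04.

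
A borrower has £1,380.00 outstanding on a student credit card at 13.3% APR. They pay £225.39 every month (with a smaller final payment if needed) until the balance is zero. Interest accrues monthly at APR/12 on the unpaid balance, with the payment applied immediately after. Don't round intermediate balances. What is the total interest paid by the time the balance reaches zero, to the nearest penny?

£57.25

Monthly rate r = 13.3%/12 = 1.10833% = 0.0110833.
Payoff takes n = ⌈−ln(1 − rB₀/P)/ln(1+r)⌉ = ⌈6.375⌉ = 7 payments; the last is £84.91.
Total paid = 6·£225.39 + £84.91 = £1,437.25.
Total interest = total paid − principal = £1,437.25 − £1,380.00 = £57.25.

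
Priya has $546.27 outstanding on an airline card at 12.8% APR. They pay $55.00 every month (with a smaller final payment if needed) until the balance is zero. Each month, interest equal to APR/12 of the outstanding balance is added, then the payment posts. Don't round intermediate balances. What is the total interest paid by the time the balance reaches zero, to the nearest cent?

Monthly rate r = 12.8%/12 = 1.06667% = 0.0106667.
Payoff takes n = ⌈−ln(1 − rB₀/P)/ln(1+r)⌉ = ⌈10.555⌉ = 11 payments; the last is $30.57.
Total paid = 10·$55.00 + $30.57 = $580.57.
Total interest = total paid − principal = $580.57 − $546.27 = $34.30.

$34.30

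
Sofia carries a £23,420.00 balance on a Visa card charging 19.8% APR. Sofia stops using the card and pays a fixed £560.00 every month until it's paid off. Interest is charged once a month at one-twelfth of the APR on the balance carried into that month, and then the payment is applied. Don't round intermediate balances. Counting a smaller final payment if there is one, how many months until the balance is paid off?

Monthly rate r = 19.8%/12 = 1.65% = 0.0165.
Recurrence: B ← B·(1+r) − £560.00.
Month 1: interest £386.43; balance after payment £23,246.43.
Month 2: interest £383.57; balance after payment £23,070.00.
Closed form: n = −ln(1 − rB₀/P)/ln(1+r) = −ln(0.30995)/ln(1.0165) ≈ 71.575, so the balance reaches zero during payment 72.

72 payments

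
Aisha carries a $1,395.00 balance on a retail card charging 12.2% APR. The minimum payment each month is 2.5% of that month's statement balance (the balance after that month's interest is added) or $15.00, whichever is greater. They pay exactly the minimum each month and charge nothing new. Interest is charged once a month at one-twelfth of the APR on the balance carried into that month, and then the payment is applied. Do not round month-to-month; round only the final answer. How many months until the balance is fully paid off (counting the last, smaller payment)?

Monthly rate r = 12.2%/12 = 1.01667% = 0.0101667.
While 2.5% of the post-interest balance exceeds $15.00, each month B ← (B·(1+r))·(1 − 0.025), i.e. B shrinks by the factor (1+r)·0.975 = 0.98491.
This holds for months 1–57. Entering month 58 the balance is $586.46; 2.5% of the post-interest balance is now below $15.00, so the flat $15.00 minimum applies from here.
From month 58 a fixed $15.00 at rate r clears $586.46 in 51 more payments. Total: 57 + 51 = 108 months.

108 months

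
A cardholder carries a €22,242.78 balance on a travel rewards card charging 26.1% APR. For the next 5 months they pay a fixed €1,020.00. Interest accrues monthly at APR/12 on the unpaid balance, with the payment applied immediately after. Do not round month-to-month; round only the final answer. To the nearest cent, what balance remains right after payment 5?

Monthly rate r = 26.1%/12 = 2.175% = 0.02175.
Each month: B ← B·(1+r) − €1,020.00.
Month 1: interest €483.78; balance after payment €21,706.56.
Month 2: interest €472.12; balance after payment €21,158.68.
Month 3: interest €460.20; balance after payment €20,598.88.
Month 4: interest €448.03; balance after payment €20,026.91.
Month 5: interest €435.59; balance after payment €19,442.49.

€19,442.49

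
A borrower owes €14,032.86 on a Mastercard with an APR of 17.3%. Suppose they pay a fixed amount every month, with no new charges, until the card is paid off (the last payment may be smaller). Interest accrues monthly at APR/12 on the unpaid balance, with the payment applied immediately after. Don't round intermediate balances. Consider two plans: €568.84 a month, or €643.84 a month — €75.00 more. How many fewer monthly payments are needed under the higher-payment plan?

4 fewer payments

Monthly rate r = 17.3%/12 = 1.44167% = 0.0144167.
At €568.84/mo: n = ⌈−ln(1 − rB₀/P)/ln(1+r)⌉ = 31 payments (last €402.18); total interest = total paid − €14,032.86 = €3,434.52.
At €643.84/mo: 27 payments (last €227.78); total interest €2,934.76.
Payments saved = 31 − 27 = 4.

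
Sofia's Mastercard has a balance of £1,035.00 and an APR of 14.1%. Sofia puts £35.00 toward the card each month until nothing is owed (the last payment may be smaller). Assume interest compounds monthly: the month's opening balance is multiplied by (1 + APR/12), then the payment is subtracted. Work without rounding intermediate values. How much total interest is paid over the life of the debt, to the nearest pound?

Monthly rate r = 14.1%/12 = 1.175% = 0.01175.
Payoff takes n = ⌈−ln(1 − rB₀/P)/ln(1+r)⌉ = ⌈36.544⌉ = 37 payments; the last is £19.09.
Total paid = 36·£35.00 + £19.09 = £1,279.09.
Total interest = total paid − principal = £1,279.09 − £1,035.00 = £244.09.

£244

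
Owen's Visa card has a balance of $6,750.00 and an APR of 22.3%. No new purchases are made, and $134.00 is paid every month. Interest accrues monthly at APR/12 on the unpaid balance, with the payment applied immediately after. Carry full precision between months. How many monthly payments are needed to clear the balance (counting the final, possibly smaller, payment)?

Monthly rate r = 22.3%/12 = 1.85833% = 0.0185833.
Recurrence: B ← B·(1+r) − $134.00.
Month 1: interest $125.44; balance after payment $6,741.44.
Month 2: interest $125.28; balance after payment $6,732.72.
Closed form: n = −ln(1 − rB₀/P)/ln(1+r) = −ln(0.063899)/ln(1.01858) ≈ 149.377, so the balance reaches zero during payment 150.

150 payments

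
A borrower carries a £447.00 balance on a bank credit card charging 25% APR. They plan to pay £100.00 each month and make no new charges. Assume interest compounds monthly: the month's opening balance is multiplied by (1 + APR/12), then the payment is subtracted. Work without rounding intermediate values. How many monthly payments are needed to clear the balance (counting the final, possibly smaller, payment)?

5 payments

Monthly rate r = 25%/12 = 2.08333% = 0.0208333.
Recurrence: B ← B·(1+r) − £100.00.
Month 1: interest £9.31; balance after payment £356.31.
Month 2: interest £7.42; balance after payment £263.74.
Month 3: interest £5.49; balance after payment £169.23.
Month 4: interest £3.53; balance after payment £72.76.
Month 5: interest £1.52; balance after payment £0.00.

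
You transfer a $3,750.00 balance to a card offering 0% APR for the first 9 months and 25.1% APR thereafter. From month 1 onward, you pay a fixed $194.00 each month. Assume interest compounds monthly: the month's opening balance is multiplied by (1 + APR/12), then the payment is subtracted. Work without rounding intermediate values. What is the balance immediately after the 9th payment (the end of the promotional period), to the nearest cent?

$2,004.00

Promo months 1–9 at r₀ = 0%/12 = 0; months 10+ at r₁ = 25.1%/12 = 0.0209167.
After month 9 (no interest yet): B = $3,750.00 − 9·$194.00 = $2,004.00.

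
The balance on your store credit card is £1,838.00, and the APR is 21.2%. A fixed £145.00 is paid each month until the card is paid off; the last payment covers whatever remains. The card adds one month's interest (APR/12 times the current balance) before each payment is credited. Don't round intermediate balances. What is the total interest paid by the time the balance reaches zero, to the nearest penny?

Monthly rate r = 21.2%/12 = 1.76667% = 0.0176667.
Payoff takes n = ⌈−ln(1 − rB₀/P)/ln(1+r)⌉ = ⌈14.477⌉ = 15 payments; the last is £69.47.
Total paid = 14·£145.00 + £69.47 = £2,099.47.
Total interest = total paid − principal = £2,099.47 − £1,838.00 = £261.47.

£261.47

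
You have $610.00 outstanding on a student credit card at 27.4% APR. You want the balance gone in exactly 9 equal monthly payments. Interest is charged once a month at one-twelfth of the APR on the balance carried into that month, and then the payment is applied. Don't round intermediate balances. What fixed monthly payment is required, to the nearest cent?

Monthly rate r = 27.4%/12 = 2.28333% = 0.0228333.
Level-payment amortization: P = B₀·r / (1 − (1+r)^(−n)) = 610.00·0.0228333 / (1 − 1.02283^(−9)).
Denominator 1 − (1+r)^(−9) = 0.18387601.
P = 13.9283 / 0.18387601 ≈ 75.75.

$75.75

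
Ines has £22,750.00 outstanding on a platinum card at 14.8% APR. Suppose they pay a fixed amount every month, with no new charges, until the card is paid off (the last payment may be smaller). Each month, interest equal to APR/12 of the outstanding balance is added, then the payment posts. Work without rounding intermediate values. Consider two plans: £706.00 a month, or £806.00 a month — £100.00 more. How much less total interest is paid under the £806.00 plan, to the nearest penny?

Monthly rate r = 14.8%/12 = 1.23333% = 0.0123333.
At £706.00/mo: n = ⌈−ln(1 − rB₀/P)/ln(1+r)⌉ = 42 payments (last £229.74); total interest = total paid − £22,750.00 = £6,425.74.
At £806.00/mo: 35 payments (last £731.83); total interest £5,385.83.
Interest saved = £6,425.74 − £5,385.83 = £1,039.91.

£1,039.91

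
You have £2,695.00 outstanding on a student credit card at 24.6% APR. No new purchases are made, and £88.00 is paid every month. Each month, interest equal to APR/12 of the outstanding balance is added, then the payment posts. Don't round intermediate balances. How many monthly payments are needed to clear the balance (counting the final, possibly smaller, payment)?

Monthly rate r = 24.6%/12 = 2.05% = 0.0205.
Recurrence: B ← B·(1+r) − £88.00.
Month 1: interest £55.25; balance after payment £2,662.25.
Month 2: interest £54.58; balance after payment £2,628.82.
Closed form: n = −ln(1 − rB₀/P)/ln(1+r) = −ln(0.37219)/ln(1.0205) ≈ 48.705, so the balance reaches zero during payment 49.

49 payments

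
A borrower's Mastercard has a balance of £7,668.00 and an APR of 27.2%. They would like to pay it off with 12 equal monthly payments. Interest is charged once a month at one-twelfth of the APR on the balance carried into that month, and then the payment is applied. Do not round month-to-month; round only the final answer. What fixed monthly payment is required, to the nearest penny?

£737.01

Monthly rate r = 27.2%/12 = 2.26667% = 0.0226667.
Level-payment amortization: P = B₀·r / (1 − (1+r)^(−n)) = 7668.00·0.0226667 / (1 − 1.02267^(−12)).
Denominator 1 − (1+r)^(−12) = 0.235828576.
P = 173.808 / 0.235828576 ≈ 737.01.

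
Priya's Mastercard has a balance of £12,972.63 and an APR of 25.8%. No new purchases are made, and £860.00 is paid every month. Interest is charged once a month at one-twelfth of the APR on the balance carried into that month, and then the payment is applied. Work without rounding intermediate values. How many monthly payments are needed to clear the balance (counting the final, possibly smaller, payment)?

Monthly rate r = 25.8%/12 = 2.15% = 0.0215.
Recurrence: B ← B·(1+r) − £860.00.
Month 1: interest £278.91; balance after payment £12,391.54.
Month 2: interest £266.42; balance after payment £11,797.96.
Closed form: n = −ln(1 − rB₀/P)/ln(1+r) = −ln(0.67568)/ln(1.0215) ≈ 18.429, so the balance reaches zero during payment 19.

19 payments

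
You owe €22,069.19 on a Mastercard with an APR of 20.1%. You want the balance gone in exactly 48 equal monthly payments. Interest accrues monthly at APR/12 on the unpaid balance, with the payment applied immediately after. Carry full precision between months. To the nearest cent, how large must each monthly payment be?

Monthly rate r = 20.1%/12 = 1.675% = 0.01675.
Level-payment amortization: P = B₀·r / (1 − (1+r)^(−n)) = 22069.19·0.01675 / (1 − 1.01675^(−48)).
Denominator 1 − (1+r)^(−48) = 0.549474572.
P = 369.659 / 0.549474572 ≈ 672.75.

€672.75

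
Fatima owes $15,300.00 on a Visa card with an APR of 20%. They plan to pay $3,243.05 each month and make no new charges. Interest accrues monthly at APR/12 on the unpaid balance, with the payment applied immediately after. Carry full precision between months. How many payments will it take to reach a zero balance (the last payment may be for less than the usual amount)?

Monthly rate r = 20%/12 = 1.66667% = 0.0166667.
Recurrence: B ← B·(1+r) − $3,243.05.
Month 1: interest $255.00; balance after payment $12,311.95.
Month 2: interest $205.20; balance after payment $9,274.10.
Month 3: interest $154.57; balance after payment $6,185.62.
Month 4: interest $103.09; balance after payment $3,045.66.
Month 5: interest $50.76; balance after payment $0.00.

5 months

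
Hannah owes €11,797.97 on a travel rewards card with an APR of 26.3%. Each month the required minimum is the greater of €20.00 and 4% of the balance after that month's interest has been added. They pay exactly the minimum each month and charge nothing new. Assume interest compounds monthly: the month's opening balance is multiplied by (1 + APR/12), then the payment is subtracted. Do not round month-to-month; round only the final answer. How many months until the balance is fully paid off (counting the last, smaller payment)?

202 months

Monthly rate r = 26.3%/12 = 2.19167% = 0.0219167.
While 4% of the post-interest balance exceeds €20.00, each month B ← (B·(1+r))·(1 − 0.04), i.e. B shrinks by the factor (1+r)·0.96 = 0.98104.
This holds for months 1–167. Entering month 168 the balance is €482.49; 4% of the post-interest balance is now below €20.00, so the flat €20.00 minimum applies from here.
From month 168 a fixed €20.00 at rate r clears €482.49 in 35 more payments. Total: 167 + 35 = 202 months.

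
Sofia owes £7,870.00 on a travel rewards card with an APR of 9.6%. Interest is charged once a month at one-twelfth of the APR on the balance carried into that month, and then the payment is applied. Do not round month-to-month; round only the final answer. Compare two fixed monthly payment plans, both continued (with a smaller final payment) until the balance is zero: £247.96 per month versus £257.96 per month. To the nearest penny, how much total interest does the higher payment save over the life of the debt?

Monthly rate r = 9.6%/12 = 0.8% = 0.008.
At £247.96/mo: n = ⌈−ln(1 − rB₀/P)/ln(1+r)⌉ = 37 payments (last £188.68); total interest = total paid − £7,870.00 = £1,245.24.
At £257.96/mo: 36 payments (last £29.86); total interest £1,188.46.
Interest saved = £1,245.24 − £1,188.46 = £56.78.

£56.78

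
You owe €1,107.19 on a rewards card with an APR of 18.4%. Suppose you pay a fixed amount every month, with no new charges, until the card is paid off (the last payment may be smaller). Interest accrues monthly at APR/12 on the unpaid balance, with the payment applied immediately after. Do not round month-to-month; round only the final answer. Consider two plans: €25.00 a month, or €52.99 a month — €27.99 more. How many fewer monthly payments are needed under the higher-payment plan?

Monthly rate r = 18.4%/12 = 1.53333% = 0.0153333.
At €25.00/mo: n = ⌈−ln(1 − rB₀/P)/ln(1+r)⌉ = 75 payments (last €17.29); total interest = total paid − €1,107.19 = €760.10.
At €52.99/mo: 26 payments (last €20.28); total interest €237.84.
Payments saved = 75 − 26 = 49.

49 fewer payments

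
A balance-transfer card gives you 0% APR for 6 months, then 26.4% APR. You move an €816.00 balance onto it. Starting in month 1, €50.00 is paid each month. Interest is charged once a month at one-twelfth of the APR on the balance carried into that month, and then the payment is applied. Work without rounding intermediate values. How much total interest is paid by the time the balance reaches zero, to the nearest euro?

€76

Promo months 1–6 at r₀ = 0%/12 = 0; months 7+ at r₁ = 26.4%/12 = 0.022.
After month 6 (no interest yet): B = €816.00 − 6·€50.00 = €516.00.
Then at r₁ with €50.00/mo: n₂ = −ln(1 − r₁·B/P)/ln(1+r₁) ≈ 11.83 → 12 more payments.
Total paid = 17·€50.00 + €41.78 = €891.78; interest = €891.78 − €816.00 = €75.78.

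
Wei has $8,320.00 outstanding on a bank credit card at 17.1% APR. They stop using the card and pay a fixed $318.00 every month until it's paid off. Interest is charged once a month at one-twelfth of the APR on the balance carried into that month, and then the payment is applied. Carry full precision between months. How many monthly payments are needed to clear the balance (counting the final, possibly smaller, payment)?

33 months

Monthly rate r = 17.1%/12 = 1.425% = 0.01425.
Recurrence: B ← B·(1+r) − $318.00.
Month 1: interest $118.56; balance after payment $8,120.56.
Month 2: interest $115.72; balance after payment $7,918.28.
Closed form: n = −ln(1 − rB₀/P)/ln(1+r) = −ln(0.62717)/ln(1.01425) ≈ 32.972, so the balance reaches zero during payment 33.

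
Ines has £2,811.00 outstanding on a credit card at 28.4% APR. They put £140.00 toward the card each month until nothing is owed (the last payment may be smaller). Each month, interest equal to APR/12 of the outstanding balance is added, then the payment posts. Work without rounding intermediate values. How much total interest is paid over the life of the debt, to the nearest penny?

£1,048.22

Monthly rate r = 28.4%/12 = 2.36667% = 0.0236667.
Payoff takes n = ⌈−ln(1 − rB₀/P)/ln(1+r)⌉ = ⌈27.563⌉ = 28 payments; the last is £79.22.
Total paid = 27·£140.00 + £79.22 = £3,859.22.
Total interest = total paid − principal = £3,859.22 − £2,811.00 = £1,048.22.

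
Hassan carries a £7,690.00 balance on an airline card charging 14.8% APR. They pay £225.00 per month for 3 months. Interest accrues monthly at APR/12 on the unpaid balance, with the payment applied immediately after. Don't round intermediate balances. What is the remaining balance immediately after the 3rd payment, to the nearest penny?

Monthly rate r = 14.8%/12 = 1.23333% = 0.0123333.
Each month: B ← B·(1+r) − £225.00.
Month 1: interest £94.84; balance after payment £7,559.84.
Month 2: interest £93.24; balance after payment £7,428.08.
Month 3: interest £91.61; balance after payment £7,294.69.

£7,294.69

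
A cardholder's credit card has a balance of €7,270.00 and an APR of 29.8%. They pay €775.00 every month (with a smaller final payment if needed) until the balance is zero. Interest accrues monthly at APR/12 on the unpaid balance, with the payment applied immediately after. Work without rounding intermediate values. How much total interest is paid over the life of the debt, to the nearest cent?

Monthly rate r = 29.8%/12 = 2.48333% = 0.0248333.
Payoff takes n = ⌈−ln(1 − rB₀/P)/ln(1+r)⌉ = ⌈10.812⌉ = 11 payments; the last is €630.39.
Total paid = 10·€775.00 + €630.39 = €8,380.39.
Total interest = total paid − principal = €8,380.39 − €7,270.00 = €1,110.39.

€1,110.39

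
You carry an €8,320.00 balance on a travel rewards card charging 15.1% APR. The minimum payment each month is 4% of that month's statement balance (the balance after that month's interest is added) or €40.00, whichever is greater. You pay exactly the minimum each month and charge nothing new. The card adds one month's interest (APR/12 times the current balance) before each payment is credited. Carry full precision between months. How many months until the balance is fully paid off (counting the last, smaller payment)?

106 months

Monthly rate r = 15.1%/12 = 1.25833% = 0.0125833.
While 4% of the post-interest balance exceeds €40.00, each month B ← (B·(1+r))·(1 − 0.04), i.e. B shrinks by the factor (1+r)·0.96 = 0.97208.
This holds for months 1–76. Entering month 77 the balance is €967.11; 4% of the post-interest balance is now below €40.00, so the flat €40.00 minimum applies from here.
From month 77 a fixed €40.00 at rate r clears €967.11 in 30 more payments. Total: 76 + 30 = 106 months.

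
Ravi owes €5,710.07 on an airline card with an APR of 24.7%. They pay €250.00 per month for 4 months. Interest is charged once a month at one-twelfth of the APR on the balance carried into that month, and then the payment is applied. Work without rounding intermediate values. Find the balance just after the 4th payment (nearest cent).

€5,163.61

Monthly rate r = 24.7%/12 = 2.05833% = 0.0205833.
Each month: B ← B·(1+r) − €250.00.
Month 1: interest €117.53; balance after payment €5,577.60.
Month 2: interest €114.81; balance after payment €5,442.41.
Month 3: interest €112.02; balance after payment €5,304.43.
Month 4: interest €109.18; balance after payment €5,163.61.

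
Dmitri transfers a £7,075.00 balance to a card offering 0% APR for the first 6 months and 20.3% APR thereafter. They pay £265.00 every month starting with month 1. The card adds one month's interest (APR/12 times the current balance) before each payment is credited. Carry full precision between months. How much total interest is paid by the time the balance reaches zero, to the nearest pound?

Promo months 1–6 at r₀ = 0%/12 = 0; months 7+ at r₁ = 20.3%/12 = 0.0169167.
After month 6 (no interest yet): B = £7,075.00 − 6·£265.00 = £5,485.00.
Then at r₁ with £265.00/mo: n₂ = −ln(1 − r₁·B/P)/ln(1+r₁) ≈ 25.69 → 26 more payments.
Total paid = 31·£265.00 + £184.09 = £8,399.09; interest = £8,399.09 − £7,075.00 = £1,324.09.

£1,324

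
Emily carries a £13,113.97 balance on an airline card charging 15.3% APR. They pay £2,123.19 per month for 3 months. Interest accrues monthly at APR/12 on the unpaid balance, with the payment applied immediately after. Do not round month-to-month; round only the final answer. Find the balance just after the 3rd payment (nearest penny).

£7,170.87

Monthly rate r = 15.3%/12 = 1.275% = 0.01275.
Each month: B ← B·(1+r) − £2,123.19.
Month 1: interest £167.20; balance after payment £11,157.98.
Month 2: interest £142.26; balance after payment £9,177.06.
Month 3: interest £117.01; balance after payment £7,170.87.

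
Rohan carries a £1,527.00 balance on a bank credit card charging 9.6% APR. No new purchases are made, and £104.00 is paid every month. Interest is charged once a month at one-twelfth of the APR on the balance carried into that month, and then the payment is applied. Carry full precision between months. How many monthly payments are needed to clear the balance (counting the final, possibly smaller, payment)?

Monthly rate r = 9.6%/12 = 0.8% = 0.008.
Recurrence: B ← B·(1+r) − £104.00.
Month 1: interest £12.22; balance after payment £1,435.22.
Month 2: interest £11.48; balance after payment £1,342.70.
Closed form: n = −ln(1 − rB₀/P)/ln(1+r) = −ln(0.88254)/ln(1.008) ≈ 15.682, so the balance reaches zero during payment 16.

16 months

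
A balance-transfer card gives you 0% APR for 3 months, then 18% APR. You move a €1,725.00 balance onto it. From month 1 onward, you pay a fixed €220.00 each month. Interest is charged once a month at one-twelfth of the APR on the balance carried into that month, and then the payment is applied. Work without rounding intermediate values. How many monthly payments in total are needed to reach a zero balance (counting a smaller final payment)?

Promo months 1–3 at r₀ = 0%/12 = 0; months 4+ at r₁ = 18%/12 = 0.015.
After month 3 (no interest yet): B = €1,725.00 − 3·€220.00 = €1,065.00.
Then at r₁ with €220.00/mo: n₂ = −ln(1 − r₁·B/P)/ln(1+r₁) ≈ 5.06 → 6 more payments.

9 months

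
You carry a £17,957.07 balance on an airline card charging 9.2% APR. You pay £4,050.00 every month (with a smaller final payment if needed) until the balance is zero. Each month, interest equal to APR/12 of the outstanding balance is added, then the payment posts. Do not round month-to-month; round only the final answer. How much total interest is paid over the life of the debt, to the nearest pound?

Monthly rate r = 9.2%/12 = 0.766667% = 0.00766667.
Payoff takes n = ⌈−ln(1 − rB₀/P)/ln(1+r)⌉ = ⌈4.528⌉ = 5 payments; the last is £2,143.17.
Total paid = 4·£4,050.00 + £2,143.17 = £18,343.17.
Total interest = total paid − principal = £18,343.17 − £17,957.07 = £386.10.

£386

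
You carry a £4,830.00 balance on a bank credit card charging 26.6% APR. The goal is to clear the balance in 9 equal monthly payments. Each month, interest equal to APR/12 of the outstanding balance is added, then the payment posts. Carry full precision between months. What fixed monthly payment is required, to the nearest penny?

£597.88

Monthly rate r = 26.6%/12 = 2.21667% = 0.0221667.
Level-payment amortization: P = B₀·r / (1 − (1+r)^(−n)) = 4830.00·0.0221667 / (1 − 1.02217^(−9)).
Denominator 1 − (1+r)^(−9) = 0.17907294.
P = 107.065 / 0.17907294 ≈ 597.88.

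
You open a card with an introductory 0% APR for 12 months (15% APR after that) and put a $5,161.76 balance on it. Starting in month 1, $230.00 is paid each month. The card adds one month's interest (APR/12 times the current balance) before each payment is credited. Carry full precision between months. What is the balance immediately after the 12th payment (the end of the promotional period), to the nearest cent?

$2,401.76

Promo months 1–12 at r₀ = 0%/12 = 0; months 13+ at r₁ = 15%/12 = 0.0125.
After month 12 (no interest yet): B = $5,161.76 − 12·$230.00 = $2,401.76.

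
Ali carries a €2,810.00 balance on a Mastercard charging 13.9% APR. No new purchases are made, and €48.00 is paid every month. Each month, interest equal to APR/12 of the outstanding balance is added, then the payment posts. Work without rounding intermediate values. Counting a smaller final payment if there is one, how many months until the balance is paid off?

99 months

Monthly rate r = 13.9%/12 = 1.15833% = 0.0115833.
Recurrence: B ← B·(1+r) − €48.00.
Month 1: interest €32.55; balance after payment €2,794.55.
Month 2: interest €32.37; balance after payment €2,778.92.
Closed form: n = −ln(1 − rB₀/P)/ln(1+r) = −ln(0.32189)/ln(1.01158) ≈ 98.425, so the balance reaches zero during payment 99.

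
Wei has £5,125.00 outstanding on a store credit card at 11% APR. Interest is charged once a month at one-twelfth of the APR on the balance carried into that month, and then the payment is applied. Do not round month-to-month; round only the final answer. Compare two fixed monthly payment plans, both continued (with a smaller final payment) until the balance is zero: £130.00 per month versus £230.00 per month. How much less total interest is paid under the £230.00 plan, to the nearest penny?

£629.88

Monthly rate r = 11%/12 = 0.916667% = 0.00916667.
At £130.00/mo: n = ⌈−ln(1 − rB₀/P)/ln(1+r)⌉ = 50 payments (last £18.91); total interest = total paid − £5,125.00 = £1,263.91.
At £230.00/mo: 26 payments (last £9.03); total interest £634.03.
Interest saved = £1,263.91 − £634.03 = £629.88.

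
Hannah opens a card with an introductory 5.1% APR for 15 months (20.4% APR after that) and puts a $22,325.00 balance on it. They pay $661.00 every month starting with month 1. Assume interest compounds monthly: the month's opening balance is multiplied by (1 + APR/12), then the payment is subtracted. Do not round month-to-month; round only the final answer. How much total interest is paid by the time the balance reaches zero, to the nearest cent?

$4,432.13

Promo months 1–15 at r₀ = 5.1%/12 = 0.00425; months 16+ at r₁ = 20.4%/12 = 0.017.
After month 15: iterate B ← B·(1+r₀) − $661.00 for 15 months → $13,575.88.
Then at r₁ with $661.00/mo: n₂ = −ln(1 − r₁·B/P)/ln(1+r₁) ≈ 25.48 → 26 more payments.
Total paid = 40·$661.00 + $317.13 = $26,757.13; interest = $26,757.13 − $22,325.00 = $4,432.13.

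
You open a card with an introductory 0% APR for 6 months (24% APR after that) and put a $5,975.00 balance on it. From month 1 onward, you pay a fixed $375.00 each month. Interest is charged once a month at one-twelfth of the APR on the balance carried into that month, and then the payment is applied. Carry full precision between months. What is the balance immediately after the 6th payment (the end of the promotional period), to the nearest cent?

$3,725.00

Promo months 1–6 at r₀ = 0%/12 = 0; months 7+ at r₁ = 24%/12 = 0.02.
After month 6 (no interest yet): B = $5,975.00 − 6·$375.00 = $3,725.00.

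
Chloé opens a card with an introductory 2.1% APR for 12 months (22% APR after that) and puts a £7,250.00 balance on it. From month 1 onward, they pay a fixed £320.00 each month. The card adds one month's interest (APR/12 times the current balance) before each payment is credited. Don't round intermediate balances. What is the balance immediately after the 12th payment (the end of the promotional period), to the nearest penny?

£3,526.55

Promo months 1–12 at r₀ = 2.1%/12 = 0.00175; months 13+ at r₁ = 22%/12 = 0.0183333.
After month 12: iterate B ← B·(1+r₀) − £320.00 for 12 months → £3,526.55.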